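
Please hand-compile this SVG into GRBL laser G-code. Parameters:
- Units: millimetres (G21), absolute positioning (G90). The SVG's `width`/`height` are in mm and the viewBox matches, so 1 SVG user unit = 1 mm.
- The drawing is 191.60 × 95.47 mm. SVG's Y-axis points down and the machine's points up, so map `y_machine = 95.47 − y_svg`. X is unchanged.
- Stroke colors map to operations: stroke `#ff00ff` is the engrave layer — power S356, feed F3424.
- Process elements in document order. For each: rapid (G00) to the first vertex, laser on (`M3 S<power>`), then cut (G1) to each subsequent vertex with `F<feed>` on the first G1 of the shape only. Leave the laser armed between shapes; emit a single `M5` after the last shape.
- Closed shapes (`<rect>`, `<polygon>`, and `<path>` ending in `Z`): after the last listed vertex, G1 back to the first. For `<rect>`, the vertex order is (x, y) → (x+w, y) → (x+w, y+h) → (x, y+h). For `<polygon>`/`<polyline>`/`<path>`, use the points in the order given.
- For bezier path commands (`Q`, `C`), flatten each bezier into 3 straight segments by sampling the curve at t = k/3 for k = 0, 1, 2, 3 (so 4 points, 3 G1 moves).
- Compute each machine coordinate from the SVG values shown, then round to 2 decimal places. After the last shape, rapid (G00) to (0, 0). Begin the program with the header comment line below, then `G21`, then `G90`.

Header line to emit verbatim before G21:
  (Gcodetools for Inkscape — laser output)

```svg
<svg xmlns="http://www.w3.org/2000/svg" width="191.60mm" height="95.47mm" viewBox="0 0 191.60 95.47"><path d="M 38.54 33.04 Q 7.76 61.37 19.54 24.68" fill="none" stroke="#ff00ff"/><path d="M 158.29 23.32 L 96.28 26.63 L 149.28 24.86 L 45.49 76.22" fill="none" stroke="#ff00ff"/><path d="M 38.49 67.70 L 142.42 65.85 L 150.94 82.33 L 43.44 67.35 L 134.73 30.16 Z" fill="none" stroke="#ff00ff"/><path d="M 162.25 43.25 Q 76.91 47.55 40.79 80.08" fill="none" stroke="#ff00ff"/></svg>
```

1 u = 1 mm; y_m = 95.47 − y.

[1] `<path>` quadratic bezier, #ff00ff→engrave S356 F3424: (38.54,62.43) → (22.75,50.77) → (16.42,53.55) → (19.54,70.79)

[2] `<path>` open polyline, #ff00ff→engrave S356 F3424: (158.29,72.15) → (96.28,68.84) → (149.28,70.61) → (45.49,19.25)

[3] `<path>` closed polygon, #ff00ff→engrave S356 F3424: (38.49,27.77) → (142.42,29.62) → (150.94,13.14) → (43.44,28.12) → (134.73,65.31) → (38.49,27.77) (closed)

[4] `<path>` quadratic bezier, #ff00ff→engrave S356 F3424: (162.25,52.22) → (110.83,46.22) → (70.34,33.94) → (40.79,15.39)

(Gcodetools for Inkscape — laser output)
G21
G90
G00 X38.54 Y62.43
M3 S356
G1 X22.75 Y50.77 F3424
G1 X16.42 Y53.55
G1 X19.54 Y70.79
G00 X158.29 Y72.15
M3 S356
G1 X96.28 Y68.84 F3424
G1 X149.28 Y70.61
G1 X45.49 Y19.25
G00 X38.49 Y27.77
M3 S356
G1 X142.42 Y29.62 F3424
G1 X150.94 Y13.14
G1 X43.44 Y28.12
G1 X134.73 Y65.31
G1 X38.49 Y27.77
G00 X162.25 Y52.22
M3 S356
G1 X110.83 Y46.22 F3424
G1 X70.34 Y33.94
G1 X40.79 Y15.39
M5
G00 X0.00 Y0.00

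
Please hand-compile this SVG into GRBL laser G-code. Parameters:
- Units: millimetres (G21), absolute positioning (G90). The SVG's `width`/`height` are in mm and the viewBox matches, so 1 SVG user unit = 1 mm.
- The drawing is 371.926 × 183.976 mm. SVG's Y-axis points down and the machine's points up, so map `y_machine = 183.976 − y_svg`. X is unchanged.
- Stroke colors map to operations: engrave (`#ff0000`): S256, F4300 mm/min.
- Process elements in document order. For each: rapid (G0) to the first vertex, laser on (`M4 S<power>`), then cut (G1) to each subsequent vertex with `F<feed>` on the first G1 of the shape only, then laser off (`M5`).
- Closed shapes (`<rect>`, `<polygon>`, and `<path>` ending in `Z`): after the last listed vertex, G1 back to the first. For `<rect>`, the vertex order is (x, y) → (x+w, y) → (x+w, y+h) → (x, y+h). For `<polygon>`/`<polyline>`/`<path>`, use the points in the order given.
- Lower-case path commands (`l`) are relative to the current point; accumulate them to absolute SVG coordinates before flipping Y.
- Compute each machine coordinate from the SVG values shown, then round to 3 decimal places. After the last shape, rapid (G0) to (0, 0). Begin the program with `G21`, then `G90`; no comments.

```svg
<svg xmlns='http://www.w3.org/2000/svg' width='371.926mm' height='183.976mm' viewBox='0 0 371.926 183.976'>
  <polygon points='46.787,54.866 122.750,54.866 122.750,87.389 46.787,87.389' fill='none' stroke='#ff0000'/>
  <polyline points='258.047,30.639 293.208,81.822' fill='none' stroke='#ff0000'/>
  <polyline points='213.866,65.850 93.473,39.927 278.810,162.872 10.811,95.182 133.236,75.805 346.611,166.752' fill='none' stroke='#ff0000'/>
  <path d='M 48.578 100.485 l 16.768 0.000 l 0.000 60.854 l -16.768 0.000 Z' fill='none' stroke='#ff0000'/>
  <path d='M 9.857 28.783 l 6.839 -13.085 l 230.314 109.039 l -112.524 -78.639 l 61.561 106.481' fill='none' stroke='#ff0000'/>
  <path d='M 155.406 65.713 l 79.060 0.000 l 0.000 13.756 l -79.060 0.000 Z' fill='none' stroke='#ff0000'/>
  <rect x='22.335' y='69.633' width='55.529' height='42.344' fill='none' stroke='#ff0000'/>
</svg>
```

G21
G90
G0 X46.787 Y129.110
M4 S256
G1 X122.750 Y129.110 F4300
G1 X122.750 Y96.587
G1 X46.787 Y96.587
G1 X46.787 Y129.110
M5
G0 X258.047 Y153.337
M4 S256
G1 X293.208 Y102.154 F4300
M5
G0 X213.866 Y118.126
M4 S256
G1 X93.473 Y144.049 F4300
G1 X278.810 Y21.104
G1 X10.811 Y88.794
G1 X133.236 Y108.171
G1 X346.611 Y17.224
M5
G0 X48.578 Y83.491
M4 S256
G1 X65.346 Y83.491 F4300
G1 X65.346 Y22.637
G1 X48.578 Y22.637
G1 X48.578 Y83.491
M5
G0 X9.857 Y155.193
M4 S256
G1 X16.696 Y168.278 F4300
G1 X247.010 Y59.239
G1 X134.486 Y137.878
G1 X196.047 Y31.397
M5
G0 X155.406 Y118.263
M4 S256
G1 X234.466 Y118.263 F4300
G1 X234.466 Y104.507
G1 X155.406 Y104.507
G1 X155.406 Y118.263
M5
G0 X22.335 Y114.343
M4 S256
G1 X77.864 Y114.343 F4300
G1 X77.864 Y71.999
G1 X22.335 Y71.999
G1 X22.335 Y114.343
M5
G0 X0.000 Y0.000

1 u = 1 mm; y_m = 183.976 − y.

[1] `<polygon>` rectangle, #ff0000→engrave S256 F4300: (46.787,129.110) → (122.750,129.110) → (122.750,96.587) → (46.787,96.587) → (46.787,129.110) (closed)

[2] `<polyline>` line segment, #ff0000→engrave S256 F4300: (258.047,153.337) → (293.208,102.154)

[3] `<polyline>` open polyline, #ff0000→engrave S256 F4300: (213.866,118.126) → (93.473,144.049) → (278.810,21.104) → (10.811,88.794) → (133.236,108.171) → (346.611,17.224)

[4] `<path>` rectangle, #ff0000→engrave S256 F4300: (48.578,83.491) → (65.346,83.491) → (65.346,22.637) → (48.578,22.637) → (48.578,83.491) (closed)

[5] `<path>` open polyline, #ff0000→engrave S256 F4300: (9.857,155.193) → (16.696,168.278) → (247.010,59.239) → (134.486,137.878) → (196.047,31.397)

[6] `<path>` rectangle, #ff0000→engrave S256 F4300: (155.406,118.263) → (234.466,118.263) → (234.466,104.507) → (155.406,104.507) → (155.406,118.263) (closed)

[7] `<rect>` rectangle, #ff0000→engrave S256 F4300: (22.335,114.343) → (77.864,114.343) → (77.864,71.999) → (22.335,71.999) → (22.335,114.343) (closed)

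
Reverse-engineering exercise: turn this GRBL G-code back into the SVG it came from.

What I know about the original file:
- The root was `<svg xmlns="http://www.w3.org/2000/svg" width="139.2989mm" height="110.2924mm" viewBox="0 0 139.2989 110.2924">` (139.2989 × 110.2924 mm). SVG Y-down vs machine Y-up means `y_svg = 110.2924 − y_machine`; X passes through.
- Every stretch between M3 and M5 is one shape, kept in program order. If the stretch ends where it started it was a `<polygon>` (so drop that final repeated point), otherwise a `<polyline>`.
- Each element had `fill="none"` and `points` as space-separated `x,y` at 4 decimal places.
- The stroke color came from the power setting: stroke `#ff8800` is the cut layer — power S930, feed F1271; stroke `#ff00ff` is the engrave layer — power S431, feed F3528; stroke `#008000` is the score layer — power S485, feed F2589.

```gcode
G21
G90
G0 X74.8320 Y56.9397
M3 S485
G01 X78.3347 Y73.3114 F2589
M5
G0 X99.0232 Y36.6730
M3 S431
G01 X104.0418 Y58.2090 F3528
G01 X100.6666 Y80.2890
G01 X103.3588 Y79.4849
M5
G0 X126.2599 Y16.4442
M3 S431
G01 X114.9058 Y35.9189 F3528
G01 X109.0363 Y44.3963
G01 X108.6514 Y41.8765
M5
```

<svg xmlns="http://www.w3.org/2000/svg" width="139.2989mm" height="110.2924mm" viewBox="0 0 139.2989 110.2924">
  <polyline points="74.8320,53.3527 78.3347,36.9810" fill="none" stroke="#008000"/>
  <polyline points="99.0232,73.6194 104.0418,52.0834 100.6666,30.0034 103.3588,30.8075" fill="none" stroke="#ff00ff"/>
  <polyline points="126.2599,93.8482 114.9058,74.3735 109.0363,65.8961 108.6514,68.4159" fill="none" stroke="#ff00ff"/>
</svg>

Machine Y-up, SVG Y-down with viewBox height 110.2924, so y_svg = 110.2924 − y_machine; X carries over.

Run 1: S485 ⇒ score layer `#008000`. The run is open, so emit a `<polyline>` with points (Y-flipped): 74.8320,53.3527 78.3347,36.9810.

Run 2: power S431 maps to stroke `#ff00ff` (engrave). The run is open, so emit a `<polyline>` with points (Y-flipped): 99.0232,73.6194 104.0418,52.0834 100.6666,30.0034 103.3588,30.8075.

Run 3: power S431 maps to stroke `#ff00ff` (engrave). The run is open, so emit a `<polyline>` with points (Y-flipped): 126.2599,93.8482 114.9058,74.3735 109.0363,65.8961 108.6514,68.4159.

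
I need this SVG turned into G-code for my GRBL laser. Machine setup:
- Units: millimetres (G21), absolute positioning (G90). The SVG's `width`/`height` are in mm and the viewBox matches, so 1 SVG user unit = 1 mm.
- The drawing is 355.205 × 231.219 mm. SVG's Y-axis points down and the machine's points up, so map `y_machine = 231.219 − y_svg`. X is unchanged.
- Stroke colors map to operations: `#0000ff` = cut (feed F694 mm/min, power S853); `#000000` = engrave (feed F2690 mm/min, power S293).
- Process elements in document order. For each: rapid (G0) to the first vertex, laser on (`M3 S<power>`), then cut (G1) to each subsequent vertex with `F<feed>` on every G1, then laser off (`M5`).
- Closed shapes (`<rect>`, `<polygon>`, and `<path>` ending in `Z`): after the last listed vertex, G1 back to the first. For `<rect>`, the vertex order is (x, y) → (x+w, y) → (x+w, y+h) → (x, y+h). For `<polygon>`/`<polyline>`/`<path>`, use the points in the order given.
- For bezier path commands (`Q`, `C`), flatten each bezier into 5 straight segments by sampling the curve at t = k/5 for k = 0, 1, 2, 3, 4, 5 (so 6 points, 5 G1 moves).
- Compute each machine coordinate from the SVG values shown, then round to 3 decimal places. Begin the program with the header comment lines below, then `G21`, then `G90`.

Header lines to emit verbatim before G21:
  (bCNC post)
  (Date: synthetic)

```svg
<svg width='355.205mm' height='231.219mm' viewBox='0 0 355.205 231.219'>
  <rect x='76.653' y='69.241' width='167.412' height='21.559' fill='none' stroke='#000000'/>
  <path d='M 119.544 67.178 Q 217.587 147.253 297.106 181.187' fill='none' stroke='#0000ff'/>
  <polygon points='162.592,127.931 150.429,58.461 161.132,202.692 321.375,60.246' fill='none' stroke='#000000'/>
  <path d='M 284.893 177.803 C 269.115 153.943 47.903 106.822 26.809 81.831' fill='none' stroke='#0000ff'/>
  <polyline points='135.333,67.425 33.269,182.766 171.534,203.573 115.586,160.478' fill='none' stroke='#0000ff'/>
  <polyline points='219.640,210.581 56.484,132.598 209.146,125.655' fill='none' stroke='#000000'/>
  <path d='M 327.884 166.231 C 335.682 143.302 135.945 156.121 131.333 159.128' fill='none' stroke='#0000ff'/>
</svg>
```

Since the viewBox matches the mm dimensions, user units are millimetres directly. The only transform is the Y-flip y_m = 231.219 − y_svg.

Shape 1 is a rectangle drawn with `<rect>`. Its stroke #000000 means engrave at S293, F2690. After flipping Y the toolpath is (76.653,161.978) → (244.065,161.978) → (244.065,140.419) → (76.653,140.419) → (76.653,161.978), returning to the start.

Shape 2 is a quadratic bezier drawn with `<path>`. Its stroke #0000ff means cut at S853, F694. After flipping Y the toolpath is (119.544,164.041) → (158.020,133.857) → (195.015,107.364) → (230.527,84.562) → (264.557,65.451) → (297.106,50.032).

Shape 3 is a closed polygon drawn with `<polygon>`. Its stroke #000000 means engrave at S293, F2690. After flipping Y the toolpath is (162.592,103.288) → (150.429,172.758) → (161.132,28.527) → (321.375,170.973) → (162.592,103.288), returning to the start.

Shape 4 is a cubic bezier drawn with `<path>`. Its stroke #0000ff means cut at S853, F694. After flipping Y the toolpath is (284.893,53.416) → (254.019,70.160) → (193.306,90.308) → (122.223,111.681) → (60.235,132.101) → (26.809,149.388).

Shape 5 is a open polyline drawn with `<polyline>`. Its stroke #0000ff means cut at S853, F694. After flipping Y the toolpath is (135.333,163.794) → (33.269,48.453) → (171.534,27.646) → (115.586,70.741).

Shape 6 is a open polyline drawn with `<polyline>`. Its stroke #000000 means engrave at S293, F2690. After flipping Y the toolpath is (219.640,20.638) → (56.484,98.621) → (209.146,105.564).

Shape 7 is a cubic bezier drawn with `<path>`. Its stroke #0000ff means cut at S853, F694. After flipping Y the toolpath is (327.884,64.988) → (310.880,74.820) → (263.395,78.260) → (204.757,77.493) → (154.294,74.708) → (131.333,72.091).

(bCNC post)
(Date: synthetic)
G21
G90
G0 X76.653 Y161.978
M3 S293
G1 X244.065 Y161.978 F2690
G1 X244.065 Y140.419 F2690
G1 X76.653 Y140.419 F2690
G1 X76.653 Y161.978 F2690
M5
G0 X119.544 Y164.041
M3 S853
G1 X158.020 Y133.857 F694
G1 X195.015 Y107.364 F694
G1 X230.527 Y84.562 F694
G1 X264.557 Y65.451 F694
G1 X297.106 Y50.032 F694
M5
G0 X162.592 Y103.288
M3 S293
G1 X150.429 Y172.758 F2690
G1 X161.132 Y28.527 F2690
G1 X321.375 Y170.973 F2690
G1 X162.592 Y103.288 F2690
M5
G0 X284.893 Y53.416
M3 S853
G1 X254.019 Y70.160 F694
G1 X193.306 Y90.308 F694
G1 X122.223 Y111.681 F694
G1 X60.235 Y132.101 F694
G1 X26.809 Y149.388 F694
M5
G0 X135.333 Y163.794
M3 S853
G1 X33.269 Y48.453 F694
G1 X171.534 Y27.646 F694
G1 X115.586 Y70.741 F694
M5
G0 X219.640 Y20.638
M3 S293
G1 X56.484 Y98.621 F2690
G1 X209.146 Y105.564 F2690
M5
G0 X327.884 Y64.988
M3 S853
G1 X310.880 Y74.820 F694
G1 X263.395 Y78.260 F694
G1 X204.757 Y77.493 F694
G1 X154.294 Y74.708 F694
G1 X131.333 Y72.091 F694
M5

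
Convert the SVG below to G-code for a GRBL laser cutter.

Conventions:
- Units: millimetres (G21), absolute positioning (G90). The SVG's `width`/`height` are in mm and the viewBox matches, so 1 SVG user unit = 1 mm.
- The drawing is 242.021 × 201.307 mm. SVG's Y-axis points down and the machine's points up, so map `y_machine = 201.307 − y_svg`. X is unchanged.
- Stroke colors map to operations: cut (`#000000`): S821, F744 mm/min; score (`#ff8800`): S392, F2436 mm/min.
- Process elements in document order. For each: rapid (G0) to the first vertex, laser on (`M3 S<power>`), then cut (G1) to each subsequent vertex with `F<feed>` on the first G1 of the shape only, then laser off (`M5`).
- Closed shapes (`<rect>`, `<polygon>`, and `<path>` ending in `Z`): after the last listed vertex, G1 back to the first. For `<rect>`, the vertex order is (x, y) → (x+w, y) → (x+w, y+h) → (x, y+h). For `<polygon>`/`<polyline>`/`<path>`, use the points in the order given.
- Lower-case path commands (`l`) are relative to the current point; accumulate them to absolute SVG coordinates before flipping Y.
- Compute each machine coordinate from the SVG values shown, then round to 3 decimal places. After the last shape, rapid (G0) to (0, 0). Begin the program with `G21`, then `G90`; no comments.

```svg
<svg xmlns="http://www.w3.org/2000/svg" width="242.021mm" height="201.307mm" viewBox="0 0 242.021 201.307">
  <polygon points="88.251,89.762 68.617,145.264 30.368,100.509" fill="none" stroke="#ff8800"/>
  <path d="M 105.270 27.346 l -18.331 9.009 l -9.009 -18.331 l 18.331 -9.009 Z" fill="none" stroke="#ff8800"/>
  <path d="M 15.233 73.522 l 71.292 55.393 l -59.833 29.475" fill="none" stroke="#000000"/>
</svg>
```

1 u = 1 mm; y_m = 201.307 − y.

[1] `<polygon>` regular polygon, #ff8800→score S392 F2436: (88.251,111.545) → (68.617,56.043) → (30.368,100.798) → (88.251,111.545) (closed)

[2] `<path>` regular polygon, #ff8800→score S392 F2436: (105.270,173.961) → (86.939,164.952) → (77.930,183.283) → (96.261,192.292) → (105.270,173.961) (closed)

[3] `<path>` open polyline, #000000→cut S821 F744: (15.233,127.785) → (86.525,72.392) → (26.692,42.917)

G21
G90
G0 X88.251 Y111.545
M3 S392
G1 X68.617 Y56.043 F2436
G1 X30.368 Y100.798
G1 X88.251 Y111.545
M5
G0 X105.270 Y173.961
M3 S392
G1 X86.939 Y164.952 F2436
G1 X77.930 Y183.283
G1 X96.261 Y192.292
G1 X105.270 Y173.961
M5
G0 X15.233 Y127.785
M3 S821
G1 X86.525 Y72.392 F744
G1 X26.692 Y42.917
M5
G0 X0.000 Y0.000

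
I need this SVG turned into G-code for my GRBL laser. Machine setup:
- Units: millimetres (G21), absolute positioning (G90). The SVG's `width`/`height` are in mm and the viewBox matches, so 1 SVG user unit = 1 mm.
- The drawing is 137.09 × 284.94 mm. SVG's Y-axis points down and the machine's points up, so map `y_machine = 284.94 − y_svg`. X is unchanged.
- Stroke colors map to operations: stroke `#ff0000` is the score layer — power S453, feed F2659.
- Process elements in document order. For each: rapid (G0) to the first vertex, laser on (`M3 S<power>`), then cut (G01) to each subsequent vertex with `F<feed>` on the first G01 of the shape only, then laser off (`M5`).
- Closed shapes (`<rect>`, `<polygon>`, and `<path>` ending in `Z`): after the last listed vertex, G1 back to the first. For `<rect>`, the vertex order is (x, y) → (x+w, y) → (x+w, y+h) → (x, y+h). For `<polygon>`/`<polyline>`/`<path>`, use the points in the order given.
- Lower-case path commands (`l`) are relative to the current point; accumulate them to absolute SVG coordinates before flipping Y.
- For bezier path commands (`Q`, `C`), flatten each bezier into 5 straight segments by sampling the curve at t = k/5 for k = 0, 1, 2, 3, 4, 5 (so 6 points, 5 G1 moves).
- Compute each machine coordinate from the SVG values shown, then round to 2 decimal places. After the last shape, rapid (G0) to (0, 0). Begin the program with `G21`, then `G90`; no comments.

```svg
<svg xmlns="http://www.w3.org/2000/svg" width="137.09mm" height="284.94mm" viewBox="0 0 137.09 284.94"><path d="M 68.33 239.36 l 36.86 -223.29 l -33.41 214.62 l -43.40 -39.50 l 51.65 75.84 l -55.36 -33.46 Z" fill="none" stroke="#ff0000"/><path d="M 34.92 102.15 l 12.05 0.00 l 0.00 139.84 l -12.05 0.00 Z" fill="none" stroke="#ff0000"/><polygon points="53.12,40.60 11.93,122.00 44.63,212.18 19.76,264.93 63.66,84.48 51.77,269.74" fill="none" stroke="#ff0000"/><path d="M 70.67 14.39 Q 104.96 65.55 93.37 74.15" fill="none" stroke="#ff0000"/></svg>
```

viewBox `0 0 137.09 284.94` with mm width/height → 1 unit = 1 mm. Flip: y_m = 284.94 − y_svg.

**Shape 1** — `<path>` closed polygon, stroke `#ff0000` → score (S453, F2659). Machine vertices: (68.33,45.58) → (105.19,268.87) → (71.78,54.25) → (28.38,93.75) → (80.03,17.91) → (24.67,51.37) → (68.33,45.58). Closed: final G1 returns to the first vertex.

**Shape 2** — `<path>` rectangle, stroke `#ff0000` → score (S453, F2659). Machine vertices: (34.92,182.79) → (46.97,182.79) → (46.97,42.95) → (34.92,42.95) → (34.92,182.79). Closed: final G1 returns to the first vertex.

**Shape 3** — `<polygon>` closed polygon, stroke `#ff0000` → score (S453, F2659). Machine vertices: (53.12,244.34) → (11.93,162.94) → (44.63,72.76) → (19.76,20.01) → (63.66,200.46) → (51.77,15.20) → (53.12,244.34). Closed: final G1 returns to the first vertex.

**Shape 4** — `<path>` quadratic bezier, stroke `#ff0000` → score (S453, F2659). Control points (SVG): P0=(70.67,14.39), P1=(104.96,65.55), P2=(93.37,74.15); sampled at t=k/5. Machine vertices: (70.67,270.55) → (82.55,251.79) → (90.76,236.43) → (95.30,224.48) → (96.17,215.93) → (93.37,210.79). Open path.

G21
G90
G0 X68.33 Y45.58
M3 S453
G01 X105.19 Y268.87 F2659
G01 X71.78 Y54.25
G01 X28.38 Y93.75
G01 X80.03 Y17.91
G01 X24.67 Y51.37
G01 X68.33 Y45.58
M5
G0 X34.92 Y182.79
M3 S453
G01 X46.97 Y182.79 F2659
G01 X46.97 Y42.95
G01 X34.92 Y42.95
G01 X34.92 Y182.79
M5
G0 X53.12 Y244.34
M3 S453
G01 X11.93 Y162.94 F2659
G01 X44.63 Y72.76
G01 X19.76 Y20.01
G01 X63.66 Y200.46
G01 X51.77 Y15.20
G01 X53.12 Y244.34
M5
G0 X70.67 Y270.55
M3 S453
G01 X82.55 Y251.79 F2659
G01 X90.76 Y236.43
G01 X95.30 Y224.48
G01 X96.17 Y215.93
G01 X93.37 Y210.79
M5
G0 X0.00 Y0.00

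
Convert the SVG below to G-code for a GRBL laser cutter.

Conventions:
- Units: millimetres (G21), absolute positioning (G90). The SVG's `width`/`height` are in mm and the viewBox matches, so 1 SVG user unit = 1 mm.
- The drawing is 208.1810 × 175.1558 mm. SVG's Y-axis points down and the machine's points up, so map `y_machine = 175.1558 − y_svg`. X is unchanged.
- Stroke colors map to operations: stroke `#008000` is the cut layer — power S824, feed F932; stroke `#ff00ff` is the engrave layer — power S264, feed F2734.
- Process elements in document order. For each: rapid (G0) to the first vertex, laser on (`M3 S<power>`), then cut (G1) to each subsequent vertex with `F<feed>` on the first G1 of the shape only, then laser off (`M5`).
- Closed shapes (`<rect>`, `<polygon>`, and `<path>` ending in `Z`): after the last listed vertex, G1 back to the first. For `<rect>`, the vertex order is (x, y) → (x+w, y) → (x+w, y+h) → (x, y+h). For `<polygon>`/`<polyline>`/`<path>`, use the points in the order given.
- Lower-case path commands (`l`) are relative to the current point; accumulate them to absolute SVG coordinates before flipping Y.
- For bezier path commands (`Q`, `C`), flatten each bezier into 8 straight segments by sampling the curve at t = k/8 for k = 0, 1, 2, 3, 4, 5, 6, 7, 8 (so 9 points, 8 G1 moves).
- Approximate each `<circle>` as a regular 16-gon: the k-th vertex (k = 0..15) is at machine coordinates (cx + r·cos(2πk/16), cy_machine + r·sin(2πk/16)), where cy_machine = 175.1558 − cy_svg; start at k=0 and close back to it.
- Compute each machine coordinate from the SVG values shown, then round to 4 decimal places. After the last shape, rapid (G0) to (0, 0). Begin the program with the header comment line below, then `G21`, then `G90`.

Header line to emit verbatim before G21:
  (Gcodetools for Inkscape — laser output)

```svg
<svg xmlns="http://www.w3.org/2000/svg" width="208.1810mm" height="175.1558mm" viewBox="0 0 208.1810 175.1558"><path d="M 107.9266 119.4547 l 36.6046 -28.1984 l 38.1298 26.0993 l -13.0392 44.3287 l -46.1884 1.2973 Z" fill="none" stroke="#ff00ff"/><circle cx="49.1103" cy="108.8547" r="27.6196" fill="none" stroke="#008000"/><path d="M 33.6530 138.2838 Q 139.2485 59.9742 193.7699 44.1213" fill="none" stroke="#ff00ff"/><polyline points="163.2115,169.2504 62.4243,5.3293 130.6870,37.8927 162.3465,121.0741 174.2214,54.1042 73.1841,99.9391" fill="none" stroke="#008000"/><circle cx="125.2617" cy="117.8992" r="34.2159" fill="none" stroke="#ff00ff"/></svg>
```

(Gcodetools for Inkscape — laser output)
G21
G90
G0 X107.9266 Y55.7011
M3 S264
G1 X144.5312 Y83.8995 F2734
G1 X182.6610 Y57.8002
G1 X169.6218 Y13.4715
G1 X123.4334 Y12.1742
G1 X107.9266 Y55.7011
M5
G0 X76.7299 Y66.3011
M3 S824
G1 X74.6275 Y76.8707 F932
G1 X68.6403 Y85.8311
G1 X59.6799 Y91.8183
G1 X49.1103 Y93.9207
G1 X38.5407 Y91.8183
G1 X29.5803 Y85.8311
G1 X23.5931 Y76.8707
G1 X21.4907 Y66.3011
G1 X23.5931 Y55.7315
G1 X29.5803 Y46.7711
G1 X38.5407 Y40.7839
G1 X49.1103 Y38.6815
G1 X59.6799 Y40.7839
G1 X68.6403 Y46.7711
G1 X74.6275 Y55.7315
G1 X76.7299 Y66.3011
M5
G0 X33.6530 Y36.8720
M3 S264
G1 X59.2538 Y55.4735 F2734
G1 X83.2586 Y72.1233
G1 X105.6673 Y86.8212
G1 X126.4800 Y99.5674
G1 X145.6966 Y110.3619
G1 X163.3171 Y119.2045
G1 X179.3415 Y126.0954
G1 X193.7699 Y131.0345
M5
G0 X163.2115 Y5.9054
M3 S824
G1 X62.4243 Y169.8265 F932
G1 X130.6870 Y137.2631
G1 X162.3465 Y54.0817
G1 X174.2214 Y121.0516
G1 X73.1841 Y75.2167
M5
G0 X159.4776 Y57.2566
M3 S264
G1 X156.8731 Y70.3505 F2734
G1 X149.4560 Y81.4509
G1 X138.3556 Y88.8680
G1 X125.2617 Y91.4725
G1 X112.1678 Y88.8680
G1 X101.0674 Y81.4509
G1 X93.6503 Y70.3505
G1 X91.0458 Y57.2566
G1 X93.6503 Y44.1627
G1 X101.0674 Y33.0623
G1 X112.1678 Y25.6452
G1 X125.2617 Y23.0407
G1 X138.3556 Y25.6452
G1 X149.4560 Y33.0623
G1 X156.8731 Y44.1627
G1 X159.4776 Y57.2566
M5
G0 X0.0000 Y0.0000

Since the viewBox matches the mm dimensions, user units are millimetres directly. The only transform is the Y-flip y_m = 175.1558 − y_svg.

Shape 1 is a regular polygon drawn with `<path>`. Its stroke #ff00ff means engrave at S264, F2734. After flipping Y the toolpath is (107.9266,55.7011) → (144.5312,83.8995) → (182.6610,57.8002) → (169.6218,13.4715) → (123.4334,12.1742) → (107.9266,55.7011), returning to the start.

Shape 2 is a circle drawn with `<circle>`. Its stroke #008000 means cut at S824, F932. After flipping Y the toolpath is (76.7299,66.3011) → (74.6275,76.8707) → (68.6403,85.8311) → (59.6799,91.8183) → (49.1103,93.9207) → (38.5407,91.8183) → (29.5803,85.8311) → (23.5931,76.8707) → (21.4907,66.3011) → (23.5931,55.7315) → (29.5803,46.7711) → (38.5407,40.7839) → (49.1103,38.6815) → (59.6799,40.7839) → (68.6403,46.7711) → (74.6275,55.7315) → (76.7299,66.3011), returning to the start.

Shape 3 is a quadratic bezier drawn with `<path>`. Its stroke #ff00ff means engrave at S264, F2734. After flipping Y the toolpath is (33.6530,36.8720) → (59.2538,55.4735) → (83.2586,72.1233) → (105.6673,86.8212) → (126.4800,99.5674) → (145.6966,110.3619) → (163.3171,119.2045) → (179.3415,126.0954) → (193.7699,131.0345).

Shape 4 is a open polyline drawn with `<polyline>`. Its stroke #008000 means cut at S824, F932. After flipping Y the toolpath is (163.2115,5.9054) → (62.4243,169.8265) → (130.6870,137.2631) → (162.3465,54.0817) → (174.2214,121.0516) → (73.1841,75.2167).

Shape 5 is a circle drawn with `<circle>`. Its stroke #ff00ff means engrave at S264, F2734. After flipping Y the toolpath is (159.4776,57.2566) → (156.8731,70.3505) → (149.4560,81.4509) → (138.3556,88.8680) → (125.2617,91.4725) → (112.1678,88.8680) → (101.0674,81.4509) → (93.6503,70.3505) → (91.0458,57.2566) → (93.6503,44.1627) → (101.0674,33.0623) → (112.1678,25.6452) → (125.2617,23.0407) → (138.3556,25.6452) → (149.4560,33.0623) → (156.8731,44.1627) → (159.4776,57.2566), returning to the start.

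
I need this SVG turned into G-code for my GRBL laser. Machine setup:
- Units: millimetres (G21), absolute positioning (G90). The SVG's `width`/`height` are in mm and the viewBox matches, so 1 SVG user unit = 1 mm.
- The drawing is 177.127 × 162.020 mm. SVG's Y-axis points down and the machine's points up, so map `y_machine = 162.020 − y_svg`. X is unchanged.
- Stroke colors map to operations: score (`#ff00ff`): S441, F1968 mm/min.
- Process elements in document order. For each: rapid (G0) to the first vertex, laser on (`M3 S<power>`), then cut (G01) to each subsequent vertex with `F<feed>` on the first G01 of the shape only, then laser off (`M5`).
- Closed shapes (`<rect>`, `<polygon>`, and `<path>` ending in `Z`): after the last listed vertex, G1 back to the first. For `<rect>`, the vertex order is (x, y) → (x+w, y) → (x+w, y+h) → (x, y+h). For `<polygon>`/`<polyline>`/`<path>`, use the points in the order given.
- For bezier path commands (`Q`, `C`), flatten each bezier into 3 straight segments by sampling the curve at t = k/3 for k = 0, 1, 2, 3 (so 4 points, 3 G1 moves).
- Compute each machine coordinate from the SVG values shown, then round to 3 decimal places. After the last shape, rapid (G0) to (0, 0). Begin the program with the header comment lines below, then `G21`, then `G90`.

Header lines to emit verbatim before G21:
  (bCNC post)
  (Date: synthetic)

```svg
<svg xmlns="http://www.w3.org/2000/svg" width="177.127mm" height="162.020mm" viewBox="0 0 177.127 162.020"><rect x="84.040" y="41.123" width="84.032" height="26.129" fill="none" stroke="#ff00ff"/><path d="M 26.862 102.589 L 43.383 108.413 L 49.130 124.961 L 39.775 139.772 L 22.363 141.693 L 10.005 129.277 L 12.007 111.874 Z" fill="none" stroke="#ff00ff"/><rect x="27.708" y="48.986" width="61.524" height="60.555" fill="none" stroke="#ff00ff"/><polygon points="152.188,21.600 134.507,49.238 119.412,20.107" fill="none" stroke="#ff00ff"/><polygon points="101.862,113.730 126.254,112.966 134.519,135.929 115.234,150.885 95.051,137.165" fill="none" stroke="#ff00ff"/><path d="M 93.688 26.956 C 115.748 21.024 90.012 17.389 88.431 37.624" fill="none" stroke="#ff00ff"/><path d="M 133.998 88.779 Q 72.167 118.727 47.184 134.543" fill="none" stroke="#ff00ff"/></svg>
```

Since the viewBox matches the mm dimensions, user units are millimetres directly. The only transform is the Y-flip y_m = 162.020 − y_svg.

Shape 1 is a rectangle drawn with `<rect>`. Its stroke #ff00ff means score at S441, F1968. After flipping Y the toolpath is (84.040,120.897) → (168.072,120.897) → (168.072,94.768) → (84.040,94.768) → (84.040,120.897), returning to the start.

Shape 2 is a regular polygon drawn with `<path>`. Its stroke #ff00ff means score at S441, F1968. After flipping Y the toolpath is (26.862,59.431) → (43.383,53.607) → (49.130,37.059) → (39.775,22.248) → (22.363,20.327) → (10.005,32.743) → (12.007,50.146) → (26.862,59.431), returning to the start.

Shape 3 is a rectangle drawn with `<rect>`. Its stroke #ff00ff means score at S441, F1968. After flipping Y the toolpath is (27.708,113.034) → (89.232,113.034) → (89.232,52.479) → (27.708,52.479) → (27.708,113.034), returning to the start.

Shape 4 is a regular polygon drawn with `<polygon>`. Its stroke #ff00ff means score at S441, F1968. After flipping Y the toolpath is (152.188,140.420) → (134.507,112.782) → (119.412,141.913) → (152.188,140.420), returning to the start.

Shape 5 is a regular polygon drawn with `<polygon>`. Its stroke #ff00ff means score at S441, F1968. After flipping Y the toolpath is (101.862,48.290) → (126.254,49.054) → (134.519,26.091) → (115.234,11.135) → (95.051,24.855) → (101.862,48.290), returning to the start.

Shape 6 is a cubic bezier drawn with `<path>`. Its stroke #ff00ff means score at S441, F1968. After flipping Y the toolpath is (93.688,135.064) → (102.481,139.431) → (95.399,137.473) → (88.431,124.396).

Shape 7 is a quadratic bezier drawn with `<path>`. Its stroke #ff00ff means score at S441, F1968. After flipping Y the toolpath is (133.998,73.241) → (96.872,54.846) → (67.934,39.591) → (47.184,27.477).

(bCNC post)
(Date: synthetic)
G21
G90
G0 X84.040 Y120.897
M3 S441
G01 X168.072 Y120.897 F1968
G01 X168.072 Y94.768
G01 X84.040 Y94.768
G01 X84.040 Y120.897
M5
G0 X26.862 Y59.431
M3 S441
G01 X43.383 Y53.607 F1968
G01 X49.130 Y37.059
G01 X39.775 Y22.248
G01 X22.363 Y20.327
G01 X10.005 Y32.743
G01 X12.007 Y50.146
G01 X26.862 Y59.431
M5
G0 X27.708 Y113.034
M3 S441
G01 X89.232 Y113.034 F1968
G01 X89.232 Y52.479
G01 X27.708 Y52.479
G01 X27.708 Y113.034
M5
G0 X152.188 Y140.420
M3 S441
G01 X134.507 Y112.782 F1968
G01 X119.412 Y141.913
G01 X152.188 Y140.420
M5
G0 X101.862 Y48.290
M3 S441
G01 X126.254 Y49.054 F1968
G01 X134.519 Y26.091
G01 X115.234 Y11.135
G01 X95.051 Y24.855
G01 X101.862 Y48.290
M5
G0 X93.688 Y135.064
M3 S441
G01 X102.481 Y139.431 F1968
G01 X95.399 Y137.473
G01 X88.431 Y124.396
M5
G0 X133.998 Y73.241
M3 S441
G01 X96.872 Y54.846 F1968
G01 X67.934 Y39.591
G01 X47.184 Y27.477
M5
G0 X0.000 Y0.000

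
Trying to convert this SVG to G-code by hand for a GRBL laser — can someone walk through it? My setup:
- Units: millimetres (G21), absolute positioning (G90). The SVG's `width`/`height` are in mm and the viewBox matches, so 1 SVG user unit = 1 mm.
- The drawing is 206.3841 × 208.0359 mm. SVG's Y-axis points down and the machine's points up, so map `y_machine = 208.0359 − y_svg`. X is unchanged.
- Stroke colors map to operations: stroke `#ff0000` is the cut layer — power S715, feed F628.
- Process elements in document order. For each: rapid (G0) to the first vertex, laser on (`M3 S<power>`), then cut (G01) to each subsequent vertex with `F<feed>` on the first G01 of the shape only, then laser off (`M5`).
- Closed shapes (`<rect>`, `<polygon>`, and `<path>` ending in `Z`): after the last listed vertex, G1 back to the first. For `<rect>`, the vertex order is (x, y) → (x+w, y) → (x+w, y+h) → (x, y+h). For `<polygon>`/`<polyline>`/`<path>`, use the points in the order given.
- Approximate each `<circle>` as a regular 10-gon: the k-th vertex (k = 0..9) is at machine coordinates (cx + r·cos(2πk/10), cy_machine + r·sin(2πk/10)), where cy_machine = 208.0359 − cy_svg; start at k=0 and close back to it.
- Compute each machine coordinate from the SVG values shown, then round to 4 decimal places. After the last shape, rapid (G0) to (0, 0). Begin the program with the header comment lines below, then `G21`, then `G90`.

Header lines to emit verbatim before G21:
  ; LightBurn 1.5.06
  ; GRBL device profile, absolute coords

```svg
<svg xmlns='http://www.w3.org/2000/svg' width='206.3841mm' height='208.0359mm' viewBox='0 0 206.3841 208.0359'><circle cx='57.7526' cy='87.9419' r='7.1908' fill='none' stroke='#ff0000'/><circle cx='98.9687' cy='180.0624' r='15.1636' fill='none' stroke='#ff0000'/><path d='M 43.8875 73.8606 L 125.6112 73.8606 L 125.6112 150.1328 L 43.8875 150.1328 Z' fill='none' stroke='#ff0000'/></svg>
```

; LightBurn 1.5.06
; GRBL device profile, absolute coords
G21
G90
G0 X64.9434 Y120.0940
M3 S715
G01 X63.5701 Y124.3206 F628
G01 X59.9747 Y126.9329
G01 X55.5305 Y126.9329
G01 X51.9351 Y124.3206
G01 X50.5618 Y120.0940
G01 X51.9351 Y115.8674
G01 X55.5305 Y113.2551
G01 X59.9747 Y113.2551
G01 X63.5701 Y115.8674
G01 X64.9434 Y120.0940
M5
G0 X114.1323 Y27.9735
M3 S715
G01 X111.2363 Y36.8864 F628
G01 X103.6545 Y42.3949
G01 X94.2829 Y42.3949
G01 X86.7011 Y36.8864
G01 X83.8051 Y27.9735
G01 X86.7011 Y19.0606
G01 X94.2829 Y13.5521
G01 X103.6545 Y13.5521
G01 X111.2363 Y19.0606
G01 X114.1323 Y27.9735
M5
G0 X43.8875 Y134.1753
M3 S715
G01 X125.6112 Y134.1753 F628
G01 X125.6112 Y57.9031
G01 X43.8875 Y57.9031
G01 X43.8875 Y134.1753
M5
G0 X0.0000 Y0.0000

viewBox `0 0 206.3841 208.0359` with mm width/height → 1 unit = 1 mm. Flip: y_m = 208.0359 − y_svg.

**Shape 1** — `<circle>` circle, stroke `#ff0000` → cut (S715, F628). Machine vertices: (64.9434,120.0940) → (63.5701,124.3206) → (59.9747,126.9329) → (55.5305,126.9329) → (51.9351,124.3206) → (50.5618,120.0940) → (51.9351,115.8674) → (55.5305,113.2551) → (59.9747,113.2551) → (63.5701,115.8674) → (64.9434,120.0940). Closed: final G1 returns to the first vertex.

**Shape 2** — `<circle>` circle, stroke `#ff0000` → cut (S715, F628). Machine vertices: (114.1323,27.9735) → (111.2363,36.8864) → (103.6545,42.3949) → (94.2829,42.3949) → (86.7011,36.8864) → (83.8051,27.9735) → (86.7011,19.0606) → (94.2829,13.5521) → (103.6545,13.5521) → (111.2363,19.0606) → (114.1323,27.9735). Closed: final G1 returns to the first vertex.

**Shape 3** — `<path>` rectangle, stroke `#ff0000` → cut (S715, F628). Machine vertices: (43.8875,134.1753) → (125.6112,134.1753) → (125.6112,57.9031) → (43.8875,57.9031) → (43.8875,134.1753). Closed: final G1 returns to the first vertex.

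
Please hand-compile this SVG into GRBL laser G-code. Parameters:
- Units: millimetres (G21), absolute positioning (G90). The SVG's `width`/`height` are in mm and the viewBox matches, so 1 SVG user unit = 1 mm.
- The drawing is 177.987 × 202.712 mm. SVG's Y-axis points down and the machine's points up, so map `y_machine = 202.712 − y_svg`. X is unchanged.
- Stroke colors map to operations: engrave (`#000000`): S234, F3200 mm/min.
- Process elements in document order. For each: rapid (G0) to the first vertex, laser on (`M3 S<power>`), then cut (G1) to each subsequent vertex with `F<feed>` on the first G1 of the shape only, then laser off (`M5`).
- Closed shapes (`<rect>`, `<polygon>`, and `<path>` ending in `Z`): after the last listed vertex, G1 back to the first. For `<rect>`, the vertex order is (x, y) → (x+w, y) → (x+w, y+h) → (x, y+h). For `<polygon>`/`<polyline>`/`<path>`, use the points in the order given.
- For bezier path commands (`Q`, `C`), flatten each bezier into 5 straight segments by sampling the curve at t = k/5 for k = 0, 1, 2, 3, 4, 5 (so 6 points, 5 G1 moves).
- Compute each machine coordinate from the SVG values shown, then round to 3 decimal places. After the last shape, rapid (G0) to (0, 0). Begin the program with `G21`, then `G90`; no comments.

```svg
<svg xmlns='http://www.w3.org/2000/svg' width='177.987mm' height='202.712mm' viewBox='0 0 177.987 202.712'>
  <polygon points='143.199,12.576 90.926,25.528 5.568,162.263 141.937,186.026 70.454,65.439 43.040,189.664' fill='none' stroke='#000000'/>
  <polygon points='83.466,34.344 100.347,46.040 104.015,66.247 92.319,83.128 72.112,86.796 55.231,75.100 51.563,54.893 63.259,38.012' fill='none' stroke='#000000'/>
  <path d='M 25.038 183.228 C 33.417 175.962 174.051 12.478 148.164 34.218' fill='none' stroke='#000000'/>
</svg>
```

G21
G90
G0 X143.199 Y190.136
M3 S234
G1 X90.926 Y177.184 F3200
G1 X5.568 Y40.449
G1 X141.937 Y16.686
G1 X70.454 Y137.273
G1 X43.040 Y13.048
G1 X143.199 Y190.136
M5
G0 X83.466 Y168.368
M3 S234
G1 X100.347 Y156.672 F3200
G1 X104.015 Y136.465
G1 X92.319 Y119.584
G1 X72.112 Y115.916
G1 X55.231 Y127.612
G1 X51.563 Y147.819
G1 X63.259 Y164.700
G1 X83.466 Y168.368
M5
G0 X25.038 Y19.484
M3 S234
G1 X43.546 Y39.858 F3200
G1 X79.454 Y81.336
G1 X118.420 Y127.527
G1 X146.104 Y162.043
G1 X148.164 Y168.494
M5
G0 X0.000 Y0.000

Since the viewBox matches the mm dimensions, user units are millimetres directly. The only transform is the Y-flip y_m = 202.712 − y_svg.

Shape 1 is a closed polygon drawn with `<polygon>`. Its stroke #000000 means engrave at S234, F3200. After flipping Y the toolpath is (143.199,190.136) → (90.926,177.184) → (5.568,40.449) → (141.937,16.686) → (70.454,137.273) → (43.040,13.048) → (143.199,190.136), returning to the start.

Shape 2 is a regular polygon drawn with `<polygon>`. Its stroke #000000 means engrave at S234, F3200. After flipping Y the toolpath is (83.466,168.368) → (100.347,156.672) → (104.015,136.465) → (92.319,119.584) → (72.112,115.916) → (55.231,127.612) → (51.563,147.819) → (63.259,164.700) → (83.466,168.368), returning to the start.

Shape 3 is a cubic bezier drawn with `<path>`. Its stroke #000000 means engrave at S234, F3200. After flipping Y the toolpath is (25.038,19.484) → (43.546,39.858) → (79.454,81.336) → (118.420,127.527) → (146.104,162.043) → (148.164,168.494).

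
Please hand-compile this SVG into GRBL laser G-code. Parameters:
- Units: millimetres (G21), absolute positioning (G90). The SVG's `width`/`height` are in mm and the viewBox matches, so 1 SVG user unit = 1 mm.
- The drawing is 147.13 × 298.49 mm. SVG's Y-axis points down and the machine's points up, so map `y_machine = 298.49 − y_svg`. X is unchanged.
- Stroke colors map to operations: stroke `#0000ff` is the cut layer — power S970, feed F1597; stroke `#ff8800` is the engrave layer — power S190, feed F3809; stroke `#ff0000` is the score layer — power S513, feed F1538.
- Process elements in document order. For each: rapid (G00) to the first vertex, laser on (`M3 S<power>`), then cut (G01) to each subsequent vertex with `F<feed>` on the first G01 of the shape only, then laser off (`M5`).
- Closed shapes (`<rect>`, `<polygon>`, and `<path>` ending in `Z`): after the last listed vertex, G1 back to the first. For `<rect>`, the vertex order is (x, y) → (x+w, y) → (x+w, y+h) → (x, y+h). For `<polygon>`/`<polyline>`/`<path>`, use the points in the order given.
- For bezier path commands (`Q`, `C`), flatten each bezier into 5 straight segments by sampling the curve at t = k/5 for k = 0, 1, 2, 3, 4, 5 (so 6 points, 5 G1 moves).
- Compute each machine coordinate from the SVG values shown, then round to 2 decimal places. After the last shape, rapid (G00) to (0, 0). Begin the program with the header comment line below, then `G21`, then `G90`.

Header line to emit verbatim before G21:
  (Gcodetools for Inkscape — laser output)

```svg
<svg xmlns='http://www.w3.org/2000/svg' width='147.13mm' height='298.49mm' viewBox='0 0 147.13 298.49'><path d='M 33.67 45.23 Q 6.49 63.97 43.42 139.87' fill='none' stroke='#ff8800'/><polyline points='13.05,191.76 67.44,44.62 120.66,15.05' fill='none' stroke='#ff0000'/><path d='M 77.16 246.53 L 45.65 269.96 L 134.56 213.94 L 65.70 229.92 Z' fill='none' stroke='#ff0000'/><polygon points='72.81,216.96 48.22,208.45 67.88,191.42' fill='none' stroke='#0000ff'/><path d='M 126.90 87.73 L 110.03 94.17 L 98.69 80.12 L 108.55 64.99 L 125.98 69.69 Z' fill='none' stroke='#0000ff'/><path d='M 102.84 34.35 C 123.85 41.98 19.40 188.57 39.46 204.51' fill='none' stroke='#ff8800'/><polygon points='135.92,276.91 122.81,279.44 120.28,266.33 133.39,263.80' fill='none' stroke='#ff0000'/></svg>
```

1 u = 1 mm; y_m = 298.49 − y.

[1] `<path>` quadratic bezier, #ff8800→engrave S190 F3809: (33.67,253.26) → (25.36,243.48) → (22.18,229.12) → (24.13,210.19) → (31.21,186.69) → (43.42,158.62)

[2] `<polyline>` open polyline, #ff0000→score S513 F1538: (13.05,106.73) → (67.44,253.87) → (120.66,283.44)

[3] `<path>` closed polygon, #ff0000→score S513 F1538: (77.16,51.96) → (45.65,28.53) → (134.56,84.55) → (65.70,68.57) → (77.16,51.96) (closed)

[4] `<polygon>` regular polygon, #0000ff→cut S970 F1597: (72.81,81.53) → (48.22,90.04) → (67.88,107.07) → (72.81,81.53) (closed)

[5] `<path>` regular polygon, #0000ff→cut S970 F1597: (126.90,210.76) → (110.03,204.32) → (98.69,218.37) → (108.55,233.50) → (125.98,228.80) → (126.90,210.76) (closed)

[6] `<path>` cubic bezier, #ff8800→engrave S190 F3809: (102.84,264.14) → (102.39,245.04) → (83.83,205.54) → (59.15,158.56) → (40.37,117.07) → (39.46,93.98)

[7] `<polygon>` regular polygon, #ff0000→score S513 F1538: (135.92,21.58) → (122.81,19.05) → (120.28,32.16) → (133.39,34.69) → (135.92,21.58) (closed)

(Gcodetools for Inkscape — laser output)
G21
G90
G00 X33.67 Y253.26
M3 S190
G01 X25.36 Y243.48 F3809
G01 X22.18 Y229.12
G01 X24.13 Y210.19
G01 X31.21 Y186.69
G01 X43.42 Y158.62
M5
G00 X13.05 Y106.73
M3 S513
G01 X67.44 Y253.87 F1538
G01 X120.66 Y283.44
M5
G00 X77.16 Y51.96
M3 S513
G01 X45.65 Y28.53 F1538
G01 X134.56 Y84.55
G01 X65.70 Y68.57
G01 X77.16 Y51.96
M5
G00 X72.81 Y81.53
M3 S970
G01 X48.22 Y90.04 F1597
G01 X67.88 Y107.07
G01 X72.81 Y81.53
M5
G00 X126.90 Y210.76
M3 S970
G01 X110.03 Y204.32 F1597
G01 X98.69 Y218.37
G01 X108.55 Y233.50
G01 X125.98 Y228.80
G01 X126.90 Y210.76
M5
G00 X102.84 Y264.14
M3 S190
G01 X102.39 Y245.04 F3809
G01 X83.83 Y205.54
G01 X59.15 Y158.56
G01 X40.37 Y117.07
G01 X39.46 Y93.98
M5
G00 X135.92 Y21.58
M3 S513
G01 X122.81 Y19.05 F1538
G01 X120.28 Y32.16
G01 X133.39 Y34.69
G01 X135.92 Y21.58
M5
G00 X0.00 Y0.00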